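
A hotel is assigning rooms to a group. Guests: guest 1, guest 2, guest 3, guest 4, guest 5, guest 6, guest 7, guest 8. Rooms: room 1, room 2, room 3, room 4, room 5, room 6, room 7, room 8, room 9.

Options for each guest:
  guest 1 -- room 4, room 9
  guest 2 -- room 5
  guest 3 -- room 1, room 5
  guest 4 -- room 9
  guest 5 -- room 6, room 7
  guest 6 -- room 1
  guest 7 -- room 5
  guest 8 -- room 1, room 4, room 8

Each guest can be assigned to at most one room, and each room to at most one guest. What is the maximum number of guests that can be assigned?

6

A valid assignment of size 6: guest 1-room 4, guest 2-room 5, guest 3-room 1, guest 4-room 9, guest 5-room 7, guest 8-room 8.
The set {guest 2, guest 3, guest 6, guest 7} has only 2 neighbours ({room 1, room 5}), so by Hall's theorem at most 6 of the 8 guests can be matched.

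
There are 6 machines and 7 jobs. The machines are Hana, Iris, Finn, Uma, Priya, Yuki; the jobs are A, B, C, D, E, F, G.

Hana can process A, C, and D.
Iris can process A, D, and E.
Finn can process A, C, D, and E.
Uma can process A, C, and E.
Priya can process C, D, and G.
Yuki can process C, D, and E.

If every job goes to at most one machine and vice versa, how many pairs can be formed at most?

5

For example, pair Hana–D, Iris–A, Finn–C, Uma–E, Priya–G.
The set {Hana, Iris, Finn, Uma, Yuki} has only 4 neighbours ({A, C, D, E}), so by Hall's theorem at most 5 of the 6 machines can be matched.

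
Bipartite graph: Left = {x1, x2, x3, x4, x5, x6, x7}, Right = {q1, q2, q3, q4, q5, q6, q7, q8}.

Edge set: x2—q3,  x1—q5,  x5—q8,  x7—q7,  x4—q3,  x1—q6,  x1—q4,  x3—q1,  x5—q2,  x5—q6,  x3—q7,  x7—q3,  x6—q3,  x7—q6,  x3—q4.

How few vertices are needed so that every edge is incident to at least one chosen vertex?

5

The 5 edges x1–q5, x2–q3, x3–q4, x5–q8, x7–q6 form a matching, so any vertex cover needs at least 5 vertices (one per matched edge).
Conversely {x1, x3, x5, x7, q3} meets every edge and has exactly 5 vertices, so 5 is optimal.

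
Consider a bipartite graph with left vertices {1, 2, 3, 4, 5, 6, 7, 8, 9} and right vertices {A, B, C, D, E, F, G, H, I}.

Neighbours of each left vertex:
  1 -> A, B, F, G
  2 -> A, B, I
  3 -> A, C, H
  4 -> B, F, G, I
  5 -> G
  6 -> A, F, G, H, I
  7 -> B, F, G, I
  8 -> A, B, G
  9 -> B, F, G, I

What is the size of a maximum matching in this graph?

7

For example, pair 1-A, 2-I, 3-C, 4-F, 5-G, 6-H, 7-B.
The set {1, 2, 4, 5, 7, 8, 9} has only 5 neighbours ({A, B, F, G, I}), so by Hall's theorem at most 7 of the 9 left vertices can be matched.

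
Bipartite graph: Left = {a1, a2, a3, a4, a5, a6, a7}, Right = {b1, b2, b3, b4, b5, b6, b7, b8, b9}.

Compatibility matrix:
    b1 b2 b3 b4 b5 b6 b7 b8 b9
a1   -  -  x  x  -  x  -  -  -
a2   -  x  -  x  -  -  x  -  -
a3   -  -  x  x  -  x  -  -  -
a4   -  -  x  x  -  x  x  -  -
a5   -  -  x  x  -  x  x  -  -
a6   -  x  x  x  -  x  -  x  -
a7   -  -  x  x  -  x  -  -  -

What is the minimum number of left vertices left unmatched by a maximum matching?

A valid assignment of size 6: a1–b4, a2–b2, a3–b6, a4–b7, a5–b3, a6–b8.
The set {a1, a3, a4, a5, a7} has only 4 neighbours ({b3, b4, b6, b7}), so by Hall's theorem at most 6 of the 7 left vertices can be matched.
That matches 6 of the 7, leaving 1 unmatched; no matching can do better.

1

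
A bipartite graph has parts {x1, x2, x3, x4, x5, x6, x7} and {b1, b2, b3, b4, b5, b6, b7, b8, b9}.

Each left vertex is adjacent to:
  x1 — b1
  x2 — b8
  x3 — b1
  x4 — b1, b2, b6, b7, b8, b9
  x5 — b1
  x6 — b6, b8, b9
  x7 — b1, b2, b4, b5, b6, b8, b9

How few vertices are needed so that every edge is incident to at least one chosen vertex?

5

A maximum matching has 5 edges (e.g. x1–b1, x2–b8, x4–b7, x6–b6, x7–b5).
By König's theorem the minimum vertex cover has the same size. One such cover is {x2, x4, x6, x7, b1}.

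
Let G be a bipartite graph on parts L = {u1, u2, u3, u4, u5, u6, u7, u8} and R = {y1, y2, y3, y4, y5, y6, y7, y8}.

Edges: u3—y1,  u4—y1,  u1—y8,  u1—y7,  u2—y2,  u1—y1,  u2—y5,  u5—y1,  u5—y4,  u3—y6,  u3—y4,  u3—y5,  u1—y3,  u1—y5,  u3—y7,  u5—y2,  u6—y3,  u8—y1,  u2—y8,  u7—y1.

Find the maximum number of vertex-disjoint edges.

6

One maximum matching: u1–y7, u2–y8, u3–y6, u4–y1, u5–y2, u6–y3.
The set {u4, u7, u8} has only 1 neighbour ({y1}), so by Hall's theorem at most 6 of the 8 left vertices can be matched.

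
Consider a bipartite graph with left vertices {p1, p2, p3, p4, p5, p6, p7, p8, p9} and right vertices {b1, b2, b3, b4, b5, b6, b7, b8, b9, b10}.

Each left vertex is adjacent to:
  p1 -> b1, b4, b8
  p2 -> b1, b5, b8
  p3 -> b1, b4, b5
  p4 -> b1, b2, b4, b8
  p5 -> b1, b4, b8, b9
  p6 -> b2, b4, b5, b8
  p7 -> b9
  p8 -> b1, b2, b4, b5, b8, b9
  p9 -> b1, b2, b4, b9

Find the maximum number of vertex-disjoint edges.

6

A valid assignment of size 6: p1-b1, p2-b8, p3-b4, p4-b2, p5-b9, p6-b5.
The set {p1, p2, p3, p4, p5, p6, p7, p8, p9} has only 6 neighbours ({b1, b2, b4, b5, b8, b9}), so by Hall's theorem at most 6 of the 9 left vertices can be matched.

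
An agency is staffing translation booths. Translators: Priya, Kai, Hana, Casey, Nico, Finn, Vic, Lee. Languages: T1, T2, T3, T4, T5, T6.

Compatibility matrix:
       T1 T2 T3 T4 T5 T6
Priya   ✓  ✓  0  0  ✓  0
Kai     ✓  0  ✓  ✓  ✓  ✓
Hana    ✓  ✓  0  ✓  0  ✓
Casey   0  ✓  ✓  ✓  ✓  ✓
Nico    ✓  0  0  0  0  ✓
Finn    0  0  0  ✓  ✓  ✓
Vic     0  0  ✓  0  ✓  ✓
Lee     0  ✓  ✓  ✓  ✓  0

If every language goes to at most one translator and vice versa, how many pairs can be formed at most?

One maximum matching: Priya-T5, Kai-T4, Hana-T2, Casey-T3, Nico-T1, Finn-T6.
The set {Priya, Kai, Hana, Casey, Nico, Finn, Vic, Lee} has only 6 neighbours ({T1, T2, T3, T4, T5, T6}), so by Hall's theorem at most 6 of the 8 translators can be matched.

6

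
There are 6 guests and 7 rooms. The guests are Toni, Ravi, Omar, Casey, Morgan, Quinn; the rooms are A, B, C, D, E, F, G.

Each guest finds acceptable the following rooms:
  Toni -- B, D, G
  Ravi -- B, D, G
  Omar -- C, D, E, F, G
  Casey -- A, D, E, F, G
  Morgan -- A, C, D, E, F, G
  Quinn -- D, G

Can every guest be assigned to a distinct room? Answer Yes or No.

One maximum matching: Toni→B, Ravi→D, Omar→F, Casey→E, Morgan→A, Quinn→G.
All 6 guests are covered.

Yes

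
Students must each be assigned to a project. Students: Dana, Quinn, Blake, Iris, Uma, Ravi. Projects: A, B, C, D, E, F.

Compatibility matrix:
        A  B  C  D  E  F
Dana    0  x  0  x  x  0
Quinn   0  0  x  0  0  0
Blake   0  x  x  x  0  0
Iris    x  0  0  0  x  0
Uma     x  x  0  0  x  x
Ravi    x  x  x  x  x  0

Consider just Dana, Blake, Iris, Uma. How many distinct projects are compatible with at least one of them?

The union of neighbours of {Dana, Blake, Iris, Uma} is {A, B, C, D, E, F}, which has 6 elements.
Since |N(S)| = 6 ≥ |S| = 4, Hall's condition holds for this subset.

6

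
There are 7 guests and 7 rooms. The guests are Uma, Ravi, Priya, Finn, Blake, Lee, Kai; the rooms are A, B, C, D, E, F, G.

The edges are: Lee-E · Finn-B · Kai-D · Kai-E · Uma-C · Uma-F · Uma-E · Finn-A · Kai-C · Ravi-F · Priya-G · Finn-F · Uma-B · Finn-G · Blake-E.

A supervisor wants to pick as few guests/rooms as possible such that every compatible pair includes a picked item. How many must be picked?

6

A maximum matching has 6 edges (e.g. Uma–B, Ravi–F, Priya–G, Finn–A, Blake–E, Kai–C).
By König's theorem the minimum vertex cover has the same size. One such cover is {Uma, Ravi, Priya, Finn, Kai, E}.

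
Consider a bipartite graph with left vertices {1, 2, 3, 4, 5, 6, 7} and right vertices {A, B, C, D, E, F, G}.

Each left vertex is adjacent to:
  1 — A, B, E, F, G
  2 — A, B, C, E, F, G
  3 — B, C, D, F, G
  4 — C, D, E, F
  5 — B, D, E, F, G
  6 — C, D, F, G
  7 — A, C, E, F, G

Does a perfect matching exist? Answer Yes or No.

Yes

One maximum matching: 1–B, 2–A, 3–F, 4–D, 5–E, 6–C, 7–G.
Every left vertex is matched, so this is a perfect matching.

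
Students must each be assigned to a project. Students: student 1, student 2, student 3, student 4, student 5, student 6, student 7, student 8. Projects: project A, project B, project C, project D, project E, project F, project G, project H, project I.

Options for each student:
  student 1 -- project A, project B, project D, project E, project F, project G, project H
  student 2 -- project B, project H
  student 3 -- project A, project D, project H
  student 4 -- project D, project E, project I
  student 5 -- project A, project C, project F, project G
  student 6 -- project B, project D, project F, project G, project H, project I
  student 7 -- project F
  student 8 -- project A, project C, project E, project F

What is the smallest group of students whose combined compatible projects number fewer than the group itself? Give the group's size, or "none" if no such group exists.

none

A matching saturating every student exists, for instance student 1→project H, student 2→project B, student 3→project A, student 4→project I, student 5→project C, student 6→project G, student 7→project F, student 8→project E.
By Hall's marriage theorem, this means |N(S)| ≥ |S| for every subset S, so no violating subset exists.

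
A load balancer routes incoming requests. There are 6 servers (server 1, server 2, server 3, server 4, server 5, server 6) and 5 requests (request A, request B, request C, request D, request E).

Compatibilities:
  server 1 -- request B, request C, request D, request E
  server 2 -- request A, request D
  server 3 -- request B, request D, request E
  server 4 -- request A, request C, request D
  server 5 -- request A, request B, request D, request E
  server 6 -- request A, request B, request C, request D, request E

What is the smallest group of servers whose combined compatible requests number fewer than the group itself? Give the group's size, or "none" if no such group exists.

Take S = {server 1, server 2, server 3, server 4, server 5, server 6}. Its neighbourhood is {request A, request B, request C, request D, request E}, so |N(S)| = 5 < |S| = 6.
Every subset of size less than 6 has at least as many neighbours as members, so 6 is the minimum.

6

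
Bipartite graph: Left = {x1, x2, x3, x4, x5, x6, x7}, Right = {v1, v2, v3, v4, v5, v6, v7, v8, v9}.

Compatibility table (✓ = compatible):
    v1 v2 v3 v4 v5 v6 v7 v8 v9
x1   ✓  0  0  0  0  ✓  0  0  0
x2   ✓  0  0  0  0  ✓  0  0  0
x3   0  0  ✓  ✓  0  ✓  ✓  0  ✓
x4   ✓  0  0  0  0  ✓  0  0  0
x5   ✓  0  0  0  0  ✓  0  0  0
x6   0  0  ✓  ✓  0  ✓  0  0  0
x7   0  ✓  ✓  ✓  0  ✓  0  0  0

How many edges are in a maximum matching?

A valid assignment of size 5: x1→v1, x2→v6, x3→v3, x6→v4, x7→v2.
The set {x1, x2, x4, x5} has only 2 neighbours ({v1, v6}), so by Hall's theorem at most 5 of the 7 left vertices can be matched.

5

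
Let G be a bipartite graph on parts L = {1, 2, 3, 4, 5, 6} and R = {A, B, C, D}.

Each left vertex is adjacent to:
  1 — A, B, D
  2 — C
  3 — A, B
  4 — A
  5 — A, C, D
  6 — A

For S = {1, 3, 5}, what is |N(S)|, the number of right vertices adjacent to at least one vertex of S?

4

The union of neighbours of {1, 3, 5} is {A, B, C, D}, which has 4 elements.
Since |N(S)| = 4 ≥ |S| = 3, Hall's condition holds for this subset.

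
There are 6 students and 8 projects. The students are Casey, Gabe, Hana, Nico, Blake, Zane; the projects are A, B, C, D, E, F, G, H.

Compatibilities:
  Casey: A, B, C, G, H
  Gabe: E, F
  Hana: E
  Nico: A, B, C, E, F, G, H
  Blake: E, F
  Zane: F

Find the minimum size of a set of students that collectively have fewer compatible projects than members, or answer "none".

3

Take S = {Gabe, Hana, Blake}. Its neighbourhood is {E, F}, so |N(S)| = 2 < |S| = 3.
Every subset of size less than 3 has at least as many neighbours as members, so 3 is the minimum.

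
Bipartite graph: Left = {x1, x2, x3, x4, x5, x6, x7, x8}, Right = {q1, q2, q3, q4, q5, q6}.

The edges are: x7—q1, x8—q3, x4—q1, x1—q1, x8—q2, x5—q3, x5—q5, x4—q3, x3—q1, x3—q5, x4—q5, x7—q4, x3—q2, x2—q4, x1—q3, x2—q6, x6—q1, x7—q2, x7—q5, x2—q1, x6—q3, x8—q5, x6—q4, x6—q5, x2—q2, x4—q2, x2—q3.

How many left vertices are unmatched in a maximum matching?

A valid assignment of size 6: x1→q1, x2→q6, x3→q2, x4→q3, x5→q5, x6→q4.
The set {x1, x3, x4, x5, x6, x7, x8} has only 5 neighbours ({q1, q2, q3, q4, q5}), so by Hall's theorem at most 6 of the 8 left vertices can be matched.
That matches 6 of the 8, leaving 2 unmatched; no matching can do better.

2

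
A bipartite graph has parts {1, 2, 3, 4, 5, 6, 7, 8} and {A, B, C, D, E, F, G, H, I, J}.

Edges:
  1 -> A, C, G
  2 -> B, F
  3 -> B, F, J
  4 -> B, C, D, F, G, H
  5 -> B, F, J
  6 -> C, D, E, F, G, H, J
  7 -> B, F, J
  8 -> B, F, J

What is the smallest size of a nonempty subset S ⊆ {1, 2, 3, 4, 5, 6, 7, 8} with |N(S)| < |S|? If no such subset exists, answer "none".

Take S = {2, 3, 5, 7}. Its neighbourhood is {B, F, J}, so |N(S)| = 3 < |S| = 4.
Every subset of size less than 4 has at least as many neighbours as members, so 4 is the minimum.

4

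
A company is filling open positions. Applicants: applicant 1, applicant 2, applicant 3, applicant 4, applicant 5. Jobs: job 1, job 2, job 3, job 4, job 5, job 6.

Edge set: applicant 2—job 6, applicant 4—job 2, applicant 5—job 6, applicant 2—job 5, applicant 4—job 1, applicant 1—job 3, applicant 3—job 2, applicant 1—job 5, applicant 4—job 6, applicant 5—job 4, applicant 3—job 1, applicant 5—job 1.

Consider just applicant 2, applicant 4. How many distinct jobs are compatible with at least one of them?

4

The union of neighbours of {applicant 2, applicant 4} is {job 1, job 2, job 5, job 6}, which has 4 elements.
Since |N(S)| = 4 ≥ |S| = 2, Hall's condition holds for this subset.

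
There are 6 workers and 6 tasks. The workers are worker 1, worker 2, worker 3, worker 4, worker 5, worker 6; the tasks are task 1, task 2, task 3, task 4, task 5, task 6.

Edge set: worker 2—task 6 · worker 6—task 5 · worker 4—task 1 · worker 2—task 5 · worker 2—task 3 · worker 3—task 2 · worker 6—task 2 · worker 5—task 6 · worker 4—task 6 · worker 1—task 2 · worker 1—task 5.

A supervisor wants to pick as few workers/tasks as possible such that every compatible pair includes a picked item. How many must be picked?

The 5 edges worker 1–task 5, worker 2–task 3, worker 3–task 2, worker 4–task 1, worker 5–task 6 form a matching, so any vertex cover needs at least 5 vertices (one per matched edge).
Conversely {worker 2, worker 4, worker 5, task 2, task 5} meets every edge and has exactly 5 vertices, so 5 is optimal.

5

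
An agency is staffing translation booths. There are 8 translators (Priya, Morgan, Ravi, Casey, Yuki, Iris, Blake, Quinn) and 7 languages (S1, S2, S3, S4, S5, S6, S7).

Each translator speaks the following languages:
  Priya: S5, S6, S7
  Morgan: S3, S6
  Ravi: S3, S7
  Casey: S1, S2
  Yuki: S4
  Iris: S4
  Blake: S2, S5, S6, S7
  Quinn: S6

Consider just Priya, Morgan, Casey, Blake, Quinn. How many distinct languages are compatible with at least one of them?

6

The union of neighbours of {Priya, Morgan, Casey, Blake, Quinn} is {S1, S2, S3, S5, S6, S7}, which has 6 elements.
Since |N(S)| = 6 ≥ |S| = 5, Hall's condition holds for this subset.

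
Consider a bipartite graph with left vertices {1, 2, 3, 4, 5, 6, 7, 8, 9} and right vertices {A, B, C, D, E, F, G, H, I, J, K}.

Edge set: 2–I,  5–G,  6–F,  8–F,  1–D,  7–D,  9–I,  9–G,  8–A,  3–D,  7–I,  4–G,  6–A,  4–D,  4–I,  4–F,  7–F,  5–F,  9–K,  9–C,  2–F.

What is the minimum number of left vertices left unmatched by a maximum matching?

A valid assignment of size 6: 1-D, 2-I, 4-G, 5-F, 6-A, 9-C.
The set {1, 2, 3, 4, 5, 6, 7, 8} has only 5 neighbours ({A, D, F, G, I}), so by Hall's theorem at most 6 of the 9 left vertices can be matched.
That matches 6 of the 9, leaving 3 unmatched; no matching can do better.

3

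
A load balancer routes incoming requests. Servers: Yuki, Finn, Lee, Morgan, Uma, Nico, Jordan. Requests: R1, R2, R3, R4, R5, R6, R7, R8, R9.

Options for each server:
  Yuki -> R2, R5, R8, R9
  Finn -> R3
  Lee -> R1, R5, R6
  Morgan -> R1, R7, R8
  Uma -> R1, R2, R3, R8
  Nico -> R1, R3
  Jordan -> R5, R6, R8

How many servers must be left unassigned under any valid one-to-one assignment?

For example, pair Yuki→R5, Finn→R3, Lee→R6, Morgan→R7, Uma→R2, Nico→R1, Jordan→R8.
This saturates every server, so 7 is the maximum.
That matches 7 of the 7, leaving 0 unmatched; no matching can do better.

0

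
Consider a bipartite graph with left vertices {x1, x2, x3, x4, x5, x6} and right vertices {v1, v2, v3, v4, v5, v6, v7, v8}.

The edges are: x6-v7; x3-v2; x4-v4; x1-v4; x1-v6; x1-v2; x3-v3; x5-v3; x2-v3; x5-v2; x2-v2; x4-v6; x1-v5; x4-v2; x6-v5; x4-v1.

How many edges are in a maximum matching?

One maximum matching: x1→v6, x2→v3, x3→v2, x4→v1, x6→v7.
The set {x2, x3, x5} has only 2 neighbours ({v2, v3}), so by Hall's theorem at most 5 of the 6 left vertices can be matched.

5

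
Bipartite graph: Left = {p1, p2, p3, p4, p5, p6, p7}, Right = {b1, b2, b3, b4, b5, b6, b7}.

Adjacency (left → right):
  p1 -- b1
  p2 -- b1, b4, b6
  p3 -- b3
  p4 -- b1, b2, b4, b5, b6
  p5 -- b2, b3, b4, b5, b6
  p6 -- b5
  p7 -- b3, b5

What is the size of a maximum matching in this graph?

One maximum matching: p1→b1, p2→b4, p3→b3, p4→b2, p5→b6, p6→b5.
The set {p3, p6, p7} has only 2 neighbours ({b3, b5}), so by Hall's theorem at most 6 of the 7 left vertices can be matched.

6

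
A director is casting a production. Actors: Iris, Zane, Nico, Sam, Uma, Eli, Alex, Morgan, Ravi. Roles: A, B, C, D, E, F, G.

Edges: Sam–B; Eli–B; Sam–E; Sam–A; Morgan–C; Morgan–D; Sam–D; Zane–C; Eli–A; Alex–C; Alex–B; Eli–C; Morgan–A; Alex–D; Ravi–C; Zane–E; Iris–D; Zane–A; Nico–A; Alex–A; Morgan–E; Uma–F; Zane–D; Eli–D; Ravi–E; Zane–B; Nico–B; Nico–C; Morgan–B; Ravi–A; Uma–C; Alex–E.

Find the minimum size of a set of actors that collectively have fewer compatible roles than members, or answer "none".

Take S = {Iris, Zane, Nico, Sam, Eli, Alex}. Its neighbourhood is {A, B, C, D, E}, so |N(S)| = 5 < |S| = 6.
Every subset of size less than 6 has at least as many neighbours as members, so 6 is the minimum.

6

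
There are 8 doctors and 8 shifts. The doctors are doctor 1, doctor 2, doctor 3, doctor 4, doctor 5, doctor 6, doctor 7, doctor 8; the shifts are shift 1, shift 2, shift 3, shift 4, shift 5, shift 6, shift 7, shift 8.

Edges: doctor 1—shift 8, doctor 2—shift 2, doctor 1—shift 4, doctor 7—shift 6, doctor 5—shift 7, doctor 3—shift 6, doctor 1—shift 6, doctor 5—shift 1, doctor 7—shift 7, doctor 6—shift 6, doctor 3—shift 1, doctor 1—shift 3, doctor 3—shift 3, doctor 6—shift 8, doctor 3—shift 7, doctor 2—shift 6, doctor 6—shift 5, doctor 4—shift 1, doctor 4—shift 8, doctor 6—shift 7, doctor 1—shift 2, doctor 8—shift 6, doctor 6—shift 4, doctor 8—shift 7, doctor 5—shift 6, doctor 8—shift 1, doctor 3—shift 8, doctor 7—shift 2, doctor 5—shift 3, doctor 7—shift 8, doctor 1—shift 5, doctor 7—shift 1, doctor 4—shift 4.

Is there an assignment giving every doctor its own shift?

Yes

A valid assignment of size 8: doctor 1–shift 4, doctor 2–shift 2, doctor 3–shift 7, doctor 4–shift 1, doctor 5–shift 3, doctor 6–shift 5, doctor 7–shift 8, doctor 8–shift 6.
Every doctor is matched, so this is a perfect matching.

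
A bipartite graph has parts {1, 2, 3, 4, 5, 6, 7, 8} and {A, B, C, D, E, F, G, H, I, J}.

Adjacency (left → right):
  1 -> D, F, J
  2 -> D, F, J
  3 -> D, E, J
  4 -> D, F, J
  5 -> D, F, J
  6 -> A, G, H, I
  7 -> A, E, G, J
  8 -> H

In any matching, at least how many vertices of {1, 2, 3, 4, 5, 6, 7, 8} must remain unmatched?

1

One maximum matching: 1→F, 2→D, 3→E, 4→J, 6→I, 7→G, 8→H.
The set {1, 2, 4, 5} has only 3 neighbours ({D, F, J}), so by Hall's theorem at most 7 of the 8 left vertices can be matched.
That matches 7 of the 8, leaving 1 unmatched; no matching can do better.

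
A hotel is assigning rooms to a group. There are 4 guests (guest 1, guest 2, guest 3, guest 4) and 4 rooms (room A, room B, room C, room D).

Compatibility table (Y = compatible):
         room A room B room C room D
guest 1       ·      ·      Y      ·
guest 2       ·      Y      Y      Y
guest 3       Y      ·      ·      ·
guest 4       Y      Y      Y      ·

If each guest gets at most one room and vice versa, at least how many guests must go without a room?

A valid assignment of size 4: guest 1-room C, guest 2-room D, guest 3-room A, guest 4-room B.
This saturates every guest, so 4 is the maximum.
That matches 4 of the 4, leaving 0 unmatched; no matching can do better.

0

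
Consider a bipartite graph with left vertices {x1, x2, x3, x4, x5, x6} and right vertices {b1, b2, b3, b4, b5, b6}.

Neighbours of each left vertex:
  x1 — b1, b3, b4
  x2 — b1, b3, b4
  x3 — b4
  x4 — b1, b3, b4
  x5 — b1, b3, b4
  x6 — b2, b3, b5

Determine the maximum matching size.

A valid assignment of size 4: x1-b3, x2-b1, x3-b4, x6-b2.
The set {x1, x2, x3, x4, x5} has only 3 neighbours ({b1, b3, b4}), so by Hall's theorem at most 4 of the 6 left vertices can be matched.

4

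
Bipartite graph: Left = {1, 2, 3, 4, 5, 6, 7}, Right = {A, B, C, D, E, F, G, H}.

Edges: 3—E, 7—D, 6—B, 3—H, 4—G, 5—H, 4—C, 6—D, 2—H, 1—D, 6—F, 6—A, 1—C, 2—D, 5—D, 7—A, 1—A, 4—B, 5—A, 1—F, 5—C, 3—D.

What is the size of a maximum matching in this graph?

One maximum matching: 1→A, 2→H, 3→E, 4→B, 5→C, 6→F, 7→D.
All 7 left vertices are matched, so no larger matching exists.

7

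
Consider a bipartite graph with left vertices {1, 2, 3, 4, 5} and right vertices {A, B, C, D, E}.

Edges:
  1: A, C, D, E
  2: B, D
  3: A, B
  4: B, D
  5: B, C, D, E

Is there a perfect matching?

A valid assignment of size 5: 1–C, 2–D, 3–A, 4–B, 5–E.
All 5 left vertices are covered.

Yes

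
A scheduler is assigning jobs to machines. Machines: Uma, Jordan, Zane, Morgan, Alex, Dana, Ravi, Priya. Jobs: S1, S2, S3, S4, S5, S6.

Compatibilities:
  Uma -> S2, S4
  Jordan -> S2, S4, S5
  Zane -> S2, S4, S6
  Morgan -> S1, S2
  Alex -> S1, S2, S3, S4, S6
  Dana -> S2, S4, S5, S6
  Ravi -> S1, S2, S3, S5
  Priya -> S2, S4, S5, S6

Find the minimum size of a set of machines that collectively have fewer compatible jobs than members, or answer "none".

Take S = {Uma, Jordan, Zane, Dana, Priya}. Its neighbourhood is {S2, S4, S5, S6}, so |N(S)| = 4 < |S| = 5.
Every subset of size less than 5 has at least as many neighbours as members, so 5 is the minimum.

5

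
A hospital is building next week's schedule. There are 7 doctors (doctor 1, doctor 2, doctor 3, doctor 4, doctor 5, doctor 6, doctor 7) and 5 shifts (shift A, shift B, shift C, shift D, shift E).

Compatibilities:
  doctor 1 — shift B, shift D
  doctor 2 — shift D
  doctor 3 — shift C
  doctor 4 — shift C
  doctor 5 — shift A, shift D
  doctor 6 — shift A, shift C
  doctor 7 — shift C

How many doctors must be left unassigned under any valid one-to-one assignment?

3

One maximum matching: doctor 1–shift B, doctor 2–shift D, doctor 3–shift C, doctor 5–shift A.
The set {doctor 2, doctor 3, doctor 4, doctor 5, doctor 6, doctor 7} has only 3 neighbours ({shift A, shift C, shift D}), so by Hall's theorem at most 4 of the 7 doctors can be matched.
That matches 4 of the 7, leaving 3 unmatched; no matching can do better.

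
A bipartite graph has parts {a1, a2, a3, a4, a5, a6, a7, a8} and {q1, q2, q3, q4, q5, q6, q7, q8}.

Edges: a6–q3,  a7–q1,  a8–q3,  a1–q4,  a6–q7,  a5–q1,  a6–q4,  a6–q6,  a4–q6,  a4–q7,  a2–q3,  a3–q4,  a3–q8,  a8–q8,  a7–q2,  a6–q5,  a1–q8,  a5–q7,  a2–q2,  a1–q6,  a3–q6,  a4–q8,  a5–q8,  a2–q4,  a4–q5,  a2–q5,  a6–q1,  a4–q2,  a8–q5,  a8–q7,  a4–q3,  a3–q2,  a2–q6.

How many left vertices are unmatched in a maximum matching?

For example, pair a1-q6, a2-q4, a3-q2, a4-q3, a5-q7, a6-q5, a7-q1, a8-q8.
This saturates every left vertex, so 8 is the maximum.
That matches 8 of the 8, leaving 0 unmatched; no matching can do better.

0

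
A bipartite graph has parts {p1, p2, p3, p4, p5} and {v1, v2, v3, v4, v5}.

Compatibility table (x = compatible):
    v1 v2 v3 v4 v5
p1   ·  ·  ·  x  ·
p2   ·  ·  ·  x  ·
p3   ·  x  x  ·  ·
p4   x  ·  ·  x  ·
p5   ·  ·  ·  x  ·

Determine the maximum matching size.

3

One maximum matching: p1–v4, p3–v2, p4–v1.
The set {p1, p2, p5} has only 1 neighbour ({v4}), so by Hall's theorem at most 3 of the 5 left vertices can be matched.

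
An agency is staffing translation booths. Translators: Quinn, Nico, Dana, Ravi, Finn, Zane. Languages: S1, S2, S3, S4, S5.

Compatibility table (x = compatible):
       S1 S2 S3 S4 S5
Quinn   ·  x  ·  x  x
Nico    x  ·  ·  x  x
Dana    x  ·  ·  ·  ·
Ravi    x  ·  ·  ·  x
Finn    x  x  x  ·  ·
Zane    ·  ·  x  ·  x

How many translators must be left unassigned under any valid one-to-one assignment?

1

One maximum matching: Quinn→S2, Nico→S4, Dana→S1, Ravi→S5, Finn→S3.
The set {Quinn, Nico, Dana, Ravi, Finn, Zane} has only 5 neighbours ({S1, S2, S3, S4, S5}), so by Hall's theorem at most 5 of the 6 translators can be matched.
That matches 5 of the 6, leaving 1 unmatched; no matching can do better.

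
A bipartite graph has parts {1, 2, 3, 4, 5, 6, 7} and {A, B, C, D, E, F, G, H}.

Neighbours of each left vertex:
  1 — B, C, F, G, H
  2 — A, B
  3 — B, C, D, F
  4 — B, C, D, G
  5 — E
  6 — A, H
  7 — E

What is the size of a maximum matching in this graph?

One maximum matching: 1–G, 2–A, 3–F, 4–B, 5–E, 6–H.
The set {5, 7} has only 1 neighbour ({E}), so by Hall's theorem at most 6 of the 7 left vertices can be matched.

6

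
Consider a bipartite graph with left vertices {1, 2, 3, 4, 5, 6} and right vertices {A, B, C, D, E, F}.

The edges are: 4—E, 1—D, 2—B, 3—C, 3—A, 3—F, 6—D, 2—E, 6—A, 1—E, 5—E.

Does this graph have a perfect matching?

No

The set {4, 5} has only 1 neighbour ({E}), so by Hall's theorem at most 5 of the 6 left vertices can be matched.
Hence no matching covers every left vertex.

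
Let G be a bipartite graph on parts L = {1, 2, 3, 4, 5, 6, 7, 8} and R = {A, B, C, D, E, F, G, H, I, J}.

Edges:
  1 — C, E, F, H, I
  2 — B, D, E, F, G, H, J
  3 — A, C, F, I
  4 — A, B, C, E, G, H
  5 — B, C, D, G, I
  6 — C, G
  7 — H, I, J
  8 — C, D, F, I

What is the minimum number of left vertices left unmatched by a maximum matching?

A valid assignment of size 8: 1-E, 2-G, 3-I, 4-A, 5-B, 6-C, 7-J, 8-F.
All 8 left vertices are matched, so no larger matching exists.
That matches 8 of the 8, leaving 0 unmatched; no matching can do better.

0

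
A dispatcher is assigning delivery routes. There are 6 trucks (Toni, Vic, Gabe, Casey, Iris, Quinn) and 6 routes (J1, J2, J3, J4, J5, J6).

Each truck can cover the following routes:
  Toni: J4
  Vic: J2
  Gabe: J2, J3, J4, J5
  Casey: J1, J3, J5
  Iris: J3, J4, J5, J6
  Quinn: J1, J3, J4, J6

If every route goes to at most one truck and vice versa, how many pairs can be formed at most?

One maximum matching: Toni→J4, Vic→J2, Gabe→J5, Casey→J1, Iris→J6, Quinn→J3.
All 6 trucks are matched, so no larger matching exists.

6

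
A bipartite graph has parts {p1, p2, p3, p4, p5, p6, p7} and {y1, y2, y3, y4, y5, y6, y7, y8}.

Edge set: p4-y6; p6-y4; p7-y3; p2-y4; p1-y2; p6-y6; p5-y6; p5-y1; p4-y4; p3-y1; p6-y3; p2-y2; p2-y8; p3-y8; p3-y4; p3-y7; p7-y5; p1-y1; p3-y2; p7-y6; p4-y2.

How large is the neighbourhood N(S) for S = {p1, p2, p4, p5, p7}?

7

The union of neighbours of {p1, p2, p4, p5, p7} is {y1, y2, y3, y4, y5, y6, y8}, which has 7 elements.
Since |N(S)| = 7 ≥ |S| = 5, Hall's condition holds for this subset.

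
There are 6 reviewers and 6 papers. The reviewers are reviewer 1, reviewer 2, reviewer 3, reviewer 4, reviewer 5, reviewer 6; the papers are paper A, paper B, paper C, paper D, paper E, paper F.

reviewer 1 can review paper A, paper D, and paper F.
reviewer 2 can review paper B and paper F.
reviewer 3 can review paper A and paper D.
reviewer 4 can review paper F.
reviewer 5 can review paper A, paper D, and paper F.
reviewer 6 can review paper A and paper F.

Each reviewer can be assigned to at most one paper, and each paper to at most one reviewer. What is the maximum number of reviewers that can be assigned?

A valid assignment of size 4: reviewer 1–paper D, reviewer 2–paper B, reviewer 3–paper A, reviewer 4–paper F.
The set {reviewer 1, reviewer 3, reviewer 4, reviewer 5, reviewer 6} has only 3 neighbours ({paper A, paper D, paper F}), so by Hall's theorem at most 4 of the 6 reviewers can be matched.

4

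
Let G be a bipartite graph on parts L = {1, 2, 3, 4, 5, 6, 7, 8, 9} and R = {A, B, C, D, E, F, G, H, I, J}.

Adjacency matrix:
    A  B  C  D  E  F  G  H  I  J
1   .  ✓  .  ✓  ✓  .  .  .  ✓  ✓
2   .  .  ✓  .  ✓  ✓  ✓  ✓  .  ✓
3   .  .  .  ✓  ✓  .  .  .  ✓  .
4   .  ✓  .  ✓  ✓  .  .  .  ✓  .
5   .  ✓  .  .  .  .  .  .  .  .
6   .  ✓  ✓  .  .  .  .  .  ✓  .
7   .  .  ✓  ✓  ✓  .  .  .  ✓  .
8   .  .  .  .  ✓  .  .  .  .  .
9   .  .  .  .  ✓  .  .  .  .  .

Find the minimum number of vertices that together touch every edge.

{1, 2, B, C, D, E, I} is a vertex cover of size 7: every edge has an endpoint in this set.
No smaller cover exists because 1–J, 2–G, 3–I, 4–D, 5–B, 6–C, 7–E is a matching of size 7, and a cover must include an endpoint of each of these disjoint edges (König's theorem).

7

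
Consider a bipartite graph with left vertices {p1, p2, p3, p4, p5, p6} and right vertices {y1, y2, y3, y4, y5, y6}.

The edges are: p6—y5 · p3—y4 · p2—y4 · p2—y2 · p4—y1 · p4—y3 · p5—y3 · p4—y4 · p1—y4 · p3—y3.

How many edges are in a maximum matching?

5

A valid assignment of size 5: p1–y4, p2–y2, p3–y3, p4–y1, p6–y5.
The set {p1, p3, p5} has only 2 neighbours ({y3, y4}), so by Hall's theorem at most 5 of the 6 left vertices can be matched.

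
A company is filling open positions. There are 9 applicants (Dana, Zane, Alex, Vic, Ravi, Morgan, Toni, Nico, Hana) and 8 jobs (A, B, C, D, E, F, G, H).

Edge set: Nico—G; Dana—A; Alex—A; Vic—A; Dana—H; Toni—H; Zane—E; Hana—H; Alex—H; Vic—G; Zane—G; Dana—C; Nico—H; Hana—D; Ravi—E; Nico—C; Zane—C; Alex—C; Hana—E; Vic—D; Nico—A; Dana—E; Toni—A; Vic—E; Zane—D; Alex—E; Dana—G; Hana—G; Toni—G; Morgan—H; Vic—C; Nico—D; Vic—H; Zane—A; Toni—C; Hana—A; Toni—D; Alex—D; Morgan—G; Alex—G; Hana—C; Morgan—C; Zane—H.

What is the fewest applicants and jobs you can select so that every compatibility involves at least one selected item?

6

A maximum matching has 6 edges (e.g. Dana–G, Zane–A, Alex–D, Vic–H, Ravi–E, Morgan–C).
By König's theorem the minimum vertex cover has the same size. One such cover is {A, C, D, E, G, H}.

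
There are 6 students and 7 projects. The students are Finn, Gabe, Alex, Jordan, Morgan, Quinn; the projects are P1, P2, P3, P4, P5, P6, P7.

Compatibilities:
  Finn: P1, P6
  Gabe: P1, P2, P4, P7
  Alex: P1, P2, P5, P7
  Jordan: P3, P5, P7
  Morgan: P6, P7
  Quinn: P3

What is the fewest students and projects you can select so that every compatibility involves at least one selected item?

The 6 edges Finn–P6, Gabe–P4, Alex–P1, Jordan–P5, Morgan–P7, Quinn–P3 form a matching, so any vertex cover needs at least 6 vertices (one per matched edge).
Conversely {Finn, Gabe, Alex, Jordan, Morgan, Quinn} meets every edge and has exactly 6 vertices, so 6 is optimal.

6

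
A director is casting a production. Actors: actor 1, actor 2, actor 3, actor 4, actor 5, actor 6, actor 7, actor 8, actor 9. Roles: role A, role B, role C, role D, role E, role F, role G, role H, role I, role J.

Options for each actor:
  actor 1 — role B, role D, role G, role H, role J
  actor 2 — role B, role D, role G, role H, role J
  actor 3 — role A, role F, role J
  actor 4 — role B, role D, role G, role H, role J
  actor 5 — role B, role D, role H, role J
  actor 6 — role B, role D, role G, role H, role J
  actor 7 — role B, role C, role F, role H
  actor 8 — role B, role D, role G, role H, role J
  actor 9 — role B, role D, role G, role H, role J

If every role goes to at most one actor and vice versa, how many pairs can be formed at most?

7

A valid assignment of size 7: actor 1–role J, actor 2–role B, actor 3–role A, actor 4–role H, actor 5–role D, actor 6–role G, actor 7–role F.
The set {actor 1, actor 2, actor 4, actor 5, actor 6, actor 8, actor 9} has only 5 neighbours ({role B, role D, role G, role H, role J}), so by Hall's theorem at most 7 of the 9 actors can be matched.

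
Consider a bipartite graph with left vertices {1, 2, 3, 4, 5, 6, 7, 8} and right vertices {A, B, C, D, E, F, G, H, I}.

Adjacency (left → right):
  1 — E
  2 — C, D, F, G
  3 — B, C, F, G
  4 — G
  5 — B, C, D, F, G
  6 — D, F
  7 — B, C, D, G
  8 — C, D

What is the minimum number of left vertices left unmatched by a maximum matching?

One maximum matching: 1-E, 2-C, 3-B, 4-G, 5-D, 6-F.
The set {2, 3, 4, 5, 6, 7, 8} has only 5 neighbours ({B, C, D, F, G}), so by Hall's theorem at most 6 of the 8 left vertices can be matched.
That matches 6 of the 8, leaving 2 unmatched; no matching can do better.

2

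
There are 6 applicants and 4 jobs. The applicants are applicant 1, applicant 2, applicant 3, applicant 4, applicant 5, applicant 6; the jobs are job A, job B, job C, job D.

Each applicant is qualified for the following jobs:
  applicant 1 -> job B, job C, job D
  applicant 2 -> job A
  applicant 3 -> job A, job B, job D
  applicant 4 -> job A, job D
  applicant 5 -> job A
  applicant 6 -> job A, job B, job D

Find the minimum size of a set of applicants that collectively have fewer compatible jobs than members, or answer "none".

Take S = {applicant 2, applicant 5}. Its neighbourhood is {job A}, so |N(S)| = 1 < |S| = 2.
No single vertex violates Hall's condition since each has at least one neighbour, so 2 is the minimum.

2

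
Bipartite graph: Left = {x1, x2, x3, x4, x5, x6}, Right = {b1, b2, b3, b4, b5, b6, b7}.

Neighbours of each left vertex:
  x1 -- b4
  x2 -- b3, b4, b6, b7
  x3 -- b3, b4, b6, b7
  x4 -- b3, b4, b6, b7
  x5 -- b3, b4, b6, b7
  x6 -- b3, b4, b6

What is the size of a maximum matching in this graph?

4

One maximum matching: x1–b4, x2–b7, x3–b6, x4–b3.
The set {x1, x2, x3, x4, x5, x6} has only 4 neighbours ({b3, b4, b6, b7}), so by Hall's theorem at most 4 of the 6 left vertices can be matched.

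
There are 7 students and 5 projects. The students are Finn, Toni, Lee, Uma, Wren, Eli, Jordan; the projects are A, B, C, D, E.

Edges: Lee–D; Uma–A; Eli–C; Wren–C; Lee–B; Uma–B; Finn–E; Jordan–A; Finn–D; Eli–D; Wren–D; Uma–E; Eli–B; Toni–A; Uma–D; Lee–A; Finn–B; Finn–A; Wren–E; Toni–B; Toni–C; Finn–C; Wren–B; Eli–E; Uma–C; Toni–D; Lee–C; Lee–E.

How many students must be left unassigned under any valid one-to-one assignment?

2

For example, pair Finn–A, Toni–C, Lee–D, Uma–E, Wren–B.
The set {Finn, Toni, Lee, Uma, Wren, Eli, Jordan} has only 5 neighbours ({A, B, C, D, E}), so by Hall's theorem at most 5 of the 7 students can be matched.
That matches 5 of the 7, leaving 2 unmatched; no matching can do better.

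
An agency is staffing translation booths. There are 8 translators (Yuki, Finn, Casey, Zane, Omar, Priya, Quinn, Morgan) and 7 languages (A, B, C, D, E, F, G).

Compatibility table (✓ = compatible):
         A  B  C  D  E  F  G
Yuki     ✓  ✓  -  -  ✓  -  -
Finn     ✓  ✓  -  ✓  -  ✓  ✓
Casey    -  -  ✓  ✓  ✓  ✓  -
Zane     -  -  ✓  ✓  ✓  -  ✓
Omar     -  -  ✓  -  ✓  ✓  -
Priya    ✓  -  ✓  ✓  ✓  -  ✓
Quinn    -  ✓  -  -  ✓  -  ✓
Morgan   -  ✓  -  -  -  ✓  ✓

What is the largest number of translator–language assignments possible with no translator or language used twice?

One maximum matching: Yuki→E, Finn→A, Casey→F, Zane→D, Omar→C, Priya→G, Quinn→B.
The set {Yuki, Finn, Casey, Zane, Omar, Priya, Quinn, Morgan} has only 7 neighbours ({A, B, C, D, E, F, G}), so by Hall's theorem at most 7 of the 8 translators can be matched.

7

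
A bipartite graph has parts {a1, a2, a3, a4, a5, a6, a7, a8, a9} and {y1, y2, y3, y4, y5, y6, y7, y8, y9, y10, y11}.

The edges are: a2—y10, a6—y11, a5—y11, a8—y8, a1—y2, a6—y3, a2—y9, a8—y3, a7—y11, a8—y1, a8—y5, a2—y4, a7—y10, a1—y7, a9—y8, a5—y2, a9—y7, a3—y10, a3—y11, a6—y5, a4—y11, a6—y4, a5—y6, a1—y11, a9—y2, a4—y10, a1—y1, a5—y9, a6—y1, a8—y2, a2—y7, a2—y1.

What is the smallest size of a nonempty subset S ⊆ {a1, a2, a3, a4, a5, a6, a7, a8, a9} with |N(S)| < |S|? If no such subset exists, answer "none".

3

Take S = {a3, a4, a7}. Its neighbourhood is {y10, y11}, so |N(S)| = 2 < |S| = 3.
Every subset of size less than 3 has at least as many neighbours as members, so 3 is the minimum.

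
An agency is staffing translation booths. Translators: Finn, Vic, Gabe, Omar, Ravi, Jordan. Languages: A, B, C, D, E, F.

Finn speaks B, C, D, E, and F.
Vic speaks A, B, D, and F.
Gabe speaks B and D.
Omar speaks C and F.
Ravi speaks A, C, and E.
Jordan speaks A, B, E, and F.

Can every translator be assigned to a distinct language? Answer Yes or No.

For example, pair Finn→E, Vic→A, Gabe→D, Omar→F, Ravi→C, Jordan→B.
All 6 translators are covered.

Yes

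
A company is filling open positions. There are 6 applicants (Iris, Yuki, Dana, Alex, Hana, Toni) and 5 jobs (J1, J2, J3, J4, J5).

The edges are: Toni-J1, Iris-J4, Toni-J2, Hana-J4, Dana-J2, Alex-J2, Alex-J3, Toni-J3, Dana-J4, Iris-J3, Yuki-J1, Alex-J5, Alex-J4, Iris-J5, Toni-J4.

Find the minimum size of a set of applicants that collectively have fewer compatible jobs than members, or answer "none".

Take S = {Iris, Yuki, Dana, Alex, Hana, Toni}. Its neighbourhood is {J1, J2, J3, J4, J5}, so |N(S)| = 5 < |S| = 6.
Every subset of size less than 6 has at least as many neighbours as members, so 6 is the minimum.

6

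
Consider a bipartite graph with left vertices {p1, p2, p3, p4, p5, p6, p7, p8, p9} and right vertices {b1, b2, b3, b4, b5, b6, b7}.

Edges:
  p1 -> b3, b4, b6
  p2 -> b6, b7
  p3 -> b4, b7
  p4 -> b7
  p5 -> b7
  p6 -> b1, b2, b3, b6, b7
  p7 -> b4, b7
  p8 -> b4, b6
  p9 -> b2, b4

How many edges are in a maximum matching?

A valid assignment of size 6: p1-b3, p2-b6, p3-b4, p4-b7, p6-b1, p9-b2.
The set {p2, p3, p4, p5, p7, p8} has only 3 neighbours ({b4, b6, b7}), so by Hall's theorem at most 6 of the 9 left vertices can be matched.

6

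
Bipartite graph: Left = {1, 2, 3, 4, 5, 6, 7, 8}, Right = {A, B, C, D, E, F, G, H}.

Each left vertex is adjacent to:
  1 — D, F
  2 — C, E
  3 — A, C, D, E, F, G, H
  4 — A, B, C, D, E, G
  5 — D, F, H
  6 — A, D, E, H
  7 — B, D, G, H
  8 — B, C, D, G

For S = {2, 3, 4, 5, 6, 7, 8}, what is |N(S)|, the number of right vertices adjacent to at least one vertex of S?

The union of neighbours of {2, 3, 4, 5, 6, 7, 8} is {A, B, C, D, E, F, G, H}, which has 8 elements.
Since |N(S)| = 8 ≥ |S| = 7, Hall's condition holds for this subset.

8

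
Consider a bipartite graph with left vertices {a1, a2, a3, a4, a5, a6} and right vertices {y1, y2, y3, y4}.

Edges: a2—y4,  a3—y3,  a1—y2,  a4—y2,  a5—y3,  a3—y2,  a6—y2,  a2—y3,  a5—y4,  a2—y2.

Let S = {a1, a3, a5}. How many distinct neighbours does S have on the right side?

3

The union of neighbours of {a1, a3, a5} is {y2, y3, y4}, which has 3 elements.
Since |N(S)| = 3 ≥ |S| = 3, Hall's condition holds for this subset.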